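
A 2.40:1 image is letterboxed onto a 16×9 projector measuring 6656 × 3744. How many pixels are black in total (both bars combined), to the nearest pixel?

6460757 pixels

Since 2.400 > 1.778, the image is width-limited.
Content height = 6656 / 2.400 ≈ 2773.3333 px.
Black = 3744 − 2773.3333 = 970.6667 px.
That's 970.6667 × 6656 ≈ 6460757 black pixels.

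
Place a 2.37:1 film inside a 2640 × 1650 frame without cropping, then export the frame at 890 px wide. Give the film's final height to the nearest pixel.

In the 2640×1650 frame the film fills the width: height = 2640 / 2.370 ≈ 1113.92 px.
Resizing to 890 px wide multiplies everything by 0.3371: 1113.92 → 375.53 px.

376 px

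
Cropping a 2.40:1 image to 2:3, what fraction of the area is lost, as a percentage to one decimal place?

The height stays; only width is cut (since 2:3 is narrower than 2.40:1).
Fraction kept = (0.667)/(2.400) ≈ 27.78%, so 72.22% is lost.

72.2%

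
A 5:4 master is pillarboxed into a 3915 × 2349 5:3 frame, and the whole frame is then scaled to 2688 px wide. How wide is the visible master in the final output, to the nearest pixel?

2016 px

At 3915×2349 the master is height-limited, so width = 2349 × 5/4 ≈ 2936.25 px.
Scaling 3915 → 2688 is ×0.6866, so the width becomes 2936.25 × 0.6866 ≈ 2016.00 px.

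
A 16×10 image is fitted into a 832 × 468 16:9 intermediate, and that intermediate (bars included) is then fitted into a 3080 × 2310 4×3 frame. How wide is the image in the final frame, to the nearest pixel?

Inside the 832×468 canvas the image is height-limited at 748.80 × 468.00.
Second fit — the 16:9 canvas into 3080×2310 spans the width: 3080.00 × 1732.50 (×3.7019 from 832×468).
The image scales with it: width 748.80 × 3.7019 ≈ 2772.00.

2772 px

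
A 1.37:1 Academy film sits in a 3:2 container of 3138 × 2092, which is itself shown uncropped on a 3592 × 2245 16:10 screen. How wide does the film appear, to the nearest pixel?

3076 px

Inside the 3138×2092 canvas the film is height-limited at 2866.04 × 2092.00.
3:2 in 3592×2245: fills the height, so the intermediate becomes 3367.50 × 2245.00 — a scale of ×1.0731.
Applying the same ×1.0731: 2866.04 → 3075.65.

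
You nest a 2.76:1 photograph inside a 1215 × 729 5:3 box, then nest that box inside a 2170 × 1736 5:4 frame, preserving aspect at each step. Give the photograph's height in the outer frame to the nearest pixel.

786 px

Inside the 1215×729 canvas the photograph is width-limited at 1215.00 × 440.22.
The 5:3 canvas is width-limited in 2170×1736, giving 2170.00 × 1302.00; scale factor 1.7860.
So the photograph's height is 440.22 × 1.7860 ≈ 786.23.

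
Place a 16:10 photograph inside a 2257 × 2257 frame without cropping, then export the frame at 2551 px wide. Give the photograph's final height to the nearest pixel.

Fitted into 2257×2257, the photograph spans the width; its height is 2257 × 10/16 ≈ 1410.62 px.
The frame scales by 2551/2257 = 1.1303; 1410.62 × 1.1303 ≈ 1594.38 px.

1594 px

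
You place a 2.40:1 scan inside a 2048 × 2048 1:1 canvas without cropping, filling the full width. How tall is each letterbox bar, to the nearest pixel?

That makes the image 853.33 px tall (2048 / 2.400).
Black = 2048 − 853.33 = 1194.67 px, or 597.33 per bar.

597 px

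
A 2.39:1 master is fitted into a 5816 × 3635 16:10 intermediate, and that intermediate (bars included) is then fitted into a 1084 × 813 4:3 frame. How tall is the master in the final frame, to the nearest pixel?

454 px

First fit — 2.39:1 into 5816×3635 spans the width: 5816.00 × 2433.47.
16:10 in 1084×813: fills the width, so the intermediate becomes 1084.00 × 677.50 — a scale of ×0.1864.
The master scales with it: height 2433.47 × 0.1864 ≈ 453.56.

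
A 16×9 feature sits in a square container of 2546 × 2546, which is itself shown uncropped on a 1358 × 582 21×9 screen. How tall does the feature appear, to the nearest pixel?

16×9 in 2546×2546: fills the width, so the feature is 2546.00 × 1432.12.
Second fit — the square canvas into 1358×582 spans the height: 582.00 × 582.00 (×0.2286 from 2546×2546).
So the feature's height is 1432.12 × 0.2286 ≈ 327.38.

327 px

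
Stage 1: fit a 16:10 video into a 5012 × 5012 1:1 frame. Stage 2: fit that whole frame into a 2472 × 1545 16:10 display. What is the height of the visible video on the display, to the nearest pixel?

966 px

First fit — 16:10 into 5012×5012 spans the width: 5012.00 × 3132.50.
1:1 in 2472×1545: fills the height, so the intermediate becomes 1545.00 × 1545.00 — a scale of ×0.3083.
Applying the same ×0.3083: 3132.50 → 965.62.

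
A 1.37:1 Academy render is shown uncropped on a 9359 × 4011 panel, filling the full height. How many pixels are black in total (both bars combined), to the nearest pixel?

15498223 pixels

Content width = 4011 × 1.370 ≈ 5495.0700 px.
9359 − 5495.0700 = 3863.9300 px of bars.
Across the 4011-px span: 3863.9300 × 4011 ≈ 15498223 px.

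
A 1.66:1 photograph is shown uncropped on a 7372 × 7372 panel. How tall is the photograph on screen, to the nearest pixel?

4441 px

1.66:1 (1.660) > 1:1 (1.000), so the photograph fills the width.
That makes the image 4440.96 px tall (7372 / 1.660).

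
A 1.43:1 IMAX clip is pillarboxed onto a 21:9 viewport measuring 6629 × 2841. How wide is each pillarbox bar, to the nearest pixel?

1283 px

Since 1.430 < 2.333, the clip is height-limited.
That makes the image 4062.63 px wide (2841 × 1.430).
Leftover width: 6629 − 4062.63 = 2566.37 px → 1283.18 each side.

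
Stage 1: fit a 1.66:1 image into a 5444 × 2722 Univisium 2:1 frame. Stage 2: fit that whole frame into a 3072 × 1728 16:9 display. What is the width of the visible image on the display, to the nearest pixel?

Inside the 5444×2722 canvas the image is height-limited at 4518.52 × 2722.00.
Univisium 2:1 in 3072×1728: fills the width, so the intermediate becomes 3072.00 × 1536.00 — a scale of ×0.5643.
Applying the same ×0.5643: 4518.52 → 2549.76.

2550 px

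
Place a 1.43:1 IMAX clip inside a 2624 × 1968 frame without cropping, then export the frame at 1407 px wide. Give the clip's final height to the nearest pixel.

At 2624×1968 the clip is width-limited, so height = 2624 / 1.430 ≈ 1834.97 px.
The frame scales by 1407/2624 = 0.5362; 1834.97 × 0.5362 ≈ 983.92 px.

984 px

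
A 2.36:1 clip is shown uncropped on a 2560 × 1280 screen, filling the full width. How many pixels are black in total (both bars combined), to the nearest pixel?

499851 pixels

Content height = 2560 / 2.360 ≈ 1084.7458 px.
1280 − 1084.7458 = 195.2542 px of bars.
Bar area = 195.2542 × 2560 ≈ 499851 px.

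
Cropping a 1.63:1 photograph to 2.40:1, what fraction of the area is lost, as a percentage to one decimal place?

32.1%

2.40:1 is wider than 1.63:1, so the crop keeps the full width and trims the height.
Fraction kept = (1.630)/(2.400) ≈ 67.92%, so 32.08% is lost.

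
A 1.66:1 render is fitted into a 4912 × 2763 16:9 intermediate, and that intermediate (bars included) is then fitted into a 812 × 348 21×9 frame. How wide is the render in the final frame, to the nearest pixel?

578 px

Inside the 4912×2763 canvas the render is height-limited at 4586.58 × 2763.00.
16:9 in 812×348: fills the height, so the intermediate becomes 618.67 × 348.00 — a scale of ×0.1260.
The render scales with it: width 4586.58 × 0.1260 ≈ 577.68.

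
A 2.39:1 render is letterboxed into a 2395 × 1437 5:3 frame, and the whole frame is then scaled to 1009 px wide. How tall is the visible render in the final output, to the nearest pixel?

422 px

In the 2395×1437 frame the render fills the width: height = 2395 / 2.390 ≈ 1002.09 px.
Resizing to 1009 px wide multiplies everything by 0.4213: 1002.09 → 422.18 px.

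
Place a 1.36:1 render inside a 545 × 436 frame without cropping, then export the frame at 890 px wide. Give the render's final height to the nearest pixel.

At 545×436 the render is width-limited, so height = 545 / 1.360 ≈ 400.74 px.
Scaling 545 → 890 is ×1.6330, so the height becomes 400.74 × 1.6330 ≈ 654.41 px.

654 px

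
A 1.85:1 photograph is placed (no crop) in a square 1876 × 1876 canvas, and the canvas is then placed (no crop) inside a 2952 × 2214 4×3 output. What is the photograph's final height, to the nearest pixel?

1197 px

Inside the 1876×1876 canvas the photograph is width-limited at 1876.00 × 1014.05.
The square canvas is height-limited in 2952×2214, giving 2214.00 × 2214.00; scale factor 1.1802.
The photograph scales with it: height 1014.05 × 1.1802 ≈ 1196.76.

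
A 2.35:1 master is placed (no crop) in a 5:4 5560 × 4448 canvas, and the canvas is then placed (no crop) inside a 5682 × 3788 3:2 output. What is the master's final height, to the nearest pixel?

2015 px

First fit — 2.35:1 into 5560×4448 spans the width: 5560.00 × 2365.96.
Second fit — the 5:4 canvas into 5682×3788 spans the height: 4735.00 × 3788.00 (×0.8516 from 5560×4448).
So the master's height is 2365.96 × 0.8516 ≈ 2014.89.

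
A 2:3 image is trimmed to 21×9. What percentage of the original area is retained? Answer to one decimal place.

28.6%

The width stays; only height is cut (since 21×9 is wider than 2:3).
Fraction kept = (0.667)/(2.333) ≈ 28.57%.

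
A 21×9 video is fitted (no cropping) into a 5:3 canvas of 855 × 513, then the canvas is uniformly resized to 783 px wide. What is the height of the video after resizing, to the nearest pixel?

At 855×513 the video is width-limited, so height = 855 × 9/21 ≈ 366.43 px.
Scaling 855 → 783 is ×0.9158, so the height becomes 366.43 × 0.9158 ≈ 335.57 px.

336 px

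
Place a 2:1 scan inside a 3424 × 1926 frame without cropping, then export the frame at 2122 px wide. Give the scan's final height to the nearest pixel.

1061 px

In the 3424×1926 frame the scan fills the width: height = 3424 × 1/2 ≈ 1712.00 px.
Resizing to 2122 px wide multiplies everything by 0.6197: 1712.00 → 1061.00 px.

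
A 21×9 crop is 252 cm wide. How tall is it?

108 cm

252 × 9/21 = 108.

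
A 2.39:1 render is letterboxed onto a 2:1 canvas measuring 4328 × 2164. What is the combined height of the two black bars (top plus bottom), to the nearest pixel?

353 px

Since 2.390 > 2.000, the render is width-limited.
That makes the image 1810.88 px tall (4328 / 2.390).
2164 − 1810.88 = 353.12 px of bars.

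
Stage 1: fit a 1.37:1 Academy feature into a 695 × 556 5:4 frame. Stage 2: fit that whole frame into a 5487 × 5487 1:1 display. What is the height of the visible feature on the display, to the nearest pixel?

4005 px

Inside the 695×556 canvas the feature is width-limited at 695.00 × 507.30.
The 5:4 canvas is width-limited in 5487×5487, giving 5487.00 × 4389.60; scale factor 7.8950.
Applying the same ×7.8950: 507.30 → 4005.11.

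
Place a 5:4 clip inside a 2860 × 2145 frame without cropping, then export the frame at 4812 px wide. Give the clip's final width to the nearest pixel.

In the 2860×2145 frame the clip fills the height: width = 2145 × 5/4 ≈ 2681.25 px.
The frame scales by 4812/2860 = 1.6825; 2681.25 × 1.6825 ≈ 4511.25 px.

4511 px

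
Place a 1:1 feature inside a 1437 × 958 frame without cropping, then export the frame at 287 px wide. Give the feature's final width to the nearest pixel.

191 px

Fitted into 1437×958, the feature spans the height; its width is 958 × 1/1 ≈ 958.00 px.
Resizing to 287 px wide multiplies everything by 0.1997: 958.00 → 191.33 px.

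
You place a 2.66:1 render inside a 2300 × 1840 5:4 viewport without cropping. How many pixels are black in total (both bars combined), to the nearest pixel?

2.66:1 (2.660) > 5:4 (1.250), so the render fills the width.
That makes the image 864.6617 px tall (2300 / 2.660).
Black = 1840 − 864.6617 = 975.3383 px.
Bar area = 975.3383 × 2300 ≈ 2243278 px.

2243278 pixels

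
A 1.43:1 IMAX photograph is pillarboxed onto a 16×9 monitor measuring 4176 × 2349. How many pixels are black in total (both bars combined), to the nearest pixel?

1918969 pixels

1.43:1 IMAX (1.430) < 16×9 (1.778), so the photograph fills the height.
Content width = 2349 × 1.430 ≈ 3359.0700 px.
Leftover width: 4176 − 3359.0700 = 816.9300 px.
Across the 2349-px span: 816.9300 × 2349 ≈ 1918969 px.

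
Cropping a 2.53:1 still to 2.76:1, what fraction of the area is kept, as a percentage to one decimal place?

2.76:1 is wider than 2.53:1, so the crop keeps the full width and trims the height.
(2.530)/(2.760) ≈ 0.917 of the area survives.

91.7%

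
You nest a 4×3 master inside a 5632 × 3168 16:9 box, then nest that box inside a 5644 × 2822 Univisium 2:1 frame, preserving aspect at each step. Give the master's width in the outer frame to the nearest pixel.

4×3 in 5632×3168: fills the height, so the master is 4224.00 × 3168.00.
16:9 in 5644×2822: fills the height, so the intermediate becomes 5016.89 × 2822.00 — a scale of ×0.8908.
Applying the same ×0.8908: 4224.00 → 3762.67.

3763 px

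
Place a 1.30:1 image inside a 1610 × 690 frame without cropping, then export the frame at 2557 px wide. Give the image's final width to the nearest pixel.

1425 px

Fitted into 1610×690, the image spans the height; its width is 690 × 1.300 ≈ 897.00 px.
The frame scales by 2557/1610 = 1.5882; 897.00 × 1.5882 ≈ 1424.61 px.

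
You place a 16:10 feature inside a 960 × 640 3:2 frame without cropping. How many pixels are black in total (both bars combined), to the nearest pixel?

38400 pixels

Since 1.600 > 1.500, the feature is width-limited.
Content height = 960 × 10/16 ≈ 600.0000 px.
Black = 640 − 600.0000 = 40.0000 px.
Across the 960-px span: 40.0000 × 960 ≈ 38400 px.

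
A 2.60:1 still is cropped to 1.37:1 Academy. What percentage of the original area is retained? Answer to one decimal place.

52.7%

Going from 2.60:1 to 1.37:1 Academy means cutting width while keeping height.
(1.370)/(2.600) ≈ 0.527 of the area survives.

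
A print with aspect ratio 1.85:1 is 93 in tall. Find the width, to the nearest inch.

At 1.85:1, 93 × 1.850 ≈ 172.05.

172 in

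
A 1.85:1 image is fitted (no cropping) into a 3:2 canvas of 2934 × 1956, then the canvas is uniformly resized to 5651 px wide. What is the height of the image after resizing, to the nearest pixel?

At 2934×1956 the image is width-limited, so height = 2934 / 1.850 ≈ 1585.95 px.
Resizing to 5651 px wide multiplies everything by 1.9260: 1585.95 → 3054.59 px.

3055 px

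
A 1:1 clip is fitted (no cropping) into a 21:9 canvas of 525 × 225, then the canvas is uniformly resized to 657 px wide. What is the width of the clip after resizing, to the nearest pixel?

In the 525×225 frame the clip fills the height: width = 225 × 1/1 ≈ 225.00 px.
The frame scales by 657/525 = 1.2514; 225.00 × 1.2514 ≈ 281.57 px.

282 px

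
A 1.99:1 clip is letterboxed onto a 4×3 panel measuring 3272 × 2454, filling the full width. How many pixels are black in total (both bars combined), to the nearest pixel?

That makes the image 1644.2211 px tall (3272 / 1.990).
2454 − 1644.2211 = 809.7789 px of bars.
Across the 3272-px span: 809.7789 × 3272 ≈ 2649597 px.

2649597 pixels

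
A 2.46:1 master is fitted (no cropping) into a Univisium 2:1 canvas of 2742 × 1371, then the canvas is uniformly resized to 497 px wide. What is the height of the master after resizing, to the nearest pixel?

202 px

Fitted into 2742×1371, the master spans the width; its height is 2742 / 2.460 ≈ 1114.63 px.
Scaling 2742 → 497 is ×0.1813, so the height becomes 1114.63 × 0.1813 ≈ 202.03 px.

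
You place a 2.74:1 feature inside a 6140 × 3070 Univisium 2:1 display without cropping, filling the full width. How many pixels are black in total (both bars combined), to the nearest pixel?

The feature is 6140 / 2.740 ≈ 2240.8759 px tall.
Black = 3070 − 2240.8759 = 829.1241 px.
Across the 6140-px span: 829.1241 × 6140 ≈ 5090822 px.

5090822 pixels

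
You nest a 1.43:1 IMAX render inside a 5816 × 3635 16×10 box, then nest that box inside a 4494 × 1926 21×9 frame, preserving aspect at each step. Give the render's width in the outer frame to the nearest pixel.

2754 px

Inside the 5816×3635 canvas the render is height-limited at 5198.05 × 3635.00.
The 16×10 canvas is height-limited in 4494×1926, giving 3081.60 × 1926.00; scale factor 0.5298.
The render scales with it: width 5198.05 × 0.5298 ≈ 2754.18.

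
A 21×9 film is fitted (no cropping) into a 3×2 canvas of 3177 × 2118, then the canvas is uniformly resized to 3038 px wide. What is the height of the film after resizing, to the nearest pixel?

At 3177×2118 the film is width-limited, so height = 3177 × 9/21 ≈ 1361.57 px.
Resizing to 3038 px wide multiplies everything by 0.9562: 1361.57 → 1302.00 px.

1302 px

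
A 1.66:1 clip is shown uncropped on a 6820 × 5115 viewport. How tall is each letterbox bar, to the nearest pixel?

503 px

Since 1.660 > 1.333, the clip is width-limited.
The clip is 6820 / 1.660 ≈ 4108.43 px tall.
Black = 5115 − 4108.43 = 1006.57 px, or 503.28 per bar.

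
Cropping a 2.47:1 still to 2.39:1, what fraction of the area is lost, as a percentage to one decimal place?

3.2%

Going from 2.47:1 to 2.39:1 means cutting width while keeping height.
Area ratio = (2.390)/(2.470) = 96.76%; the remaining 3.24% is cropped out.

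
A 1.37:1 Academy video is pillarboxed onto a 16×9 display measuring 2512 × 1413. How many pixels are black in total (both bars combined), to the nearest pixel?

814156 pixels

1.37:1 Academy is narrower than 16×9, so it spans the full height.
The video is 1413 × 1.370 ≈ 1935.8100 px wide.
Leftover width: 2512 − 1935.8100 = 576.1900 px.
That's 576.1900 × 1413 ≈ 814156 black pixels.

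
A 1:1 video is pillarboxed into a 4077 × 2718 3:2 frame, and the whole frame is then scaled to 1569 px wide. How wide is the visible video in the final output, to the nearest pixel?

Fitted into 4077×2718, the video spans the height; its width is 2718 × 1/1 ≈ 2718.00 px.
Scaling 4077 → 1569 is ×0.3848, so the width becomes 2718.00 × 0.3848 ≈ 1046.00 px.

1046 px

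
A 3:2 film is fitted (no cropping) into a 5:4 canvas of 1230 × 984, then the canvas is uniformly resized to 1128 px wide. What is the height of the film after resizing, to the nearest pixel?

752 px

At 1230×984 the film is width-limited, so height = 1230 × 2/3 ≈ 820.00 px.
Scaling 1230 → 1128 is ×0.9171, so the height becomes 820.00 × 0.9171 ≈ 752.00 px.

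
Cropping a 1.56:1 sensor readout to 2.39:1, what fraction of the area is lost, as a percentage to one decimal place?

The width stays; only height is cut (since 2.39:1 is wider than 1.56:1).
(1.560)/(2.390) ≈ 0.653 of the area survives, leaving 34.73% discarded.

34.7%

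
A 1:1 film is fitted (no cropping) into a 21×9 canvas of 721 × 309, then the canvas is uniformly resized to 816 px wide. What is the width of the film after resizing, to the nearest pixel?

350 px

In the 721×309 frame the film fills the height: width = 309 × 1/1 ≈ 309.00 px.
Resizing to 816 px wide multiplies everything by 1.1318: 309.00 → 349.71 px.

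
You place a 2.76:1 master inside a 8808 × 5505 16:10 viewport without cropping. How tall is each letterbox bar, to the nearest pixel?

2.76:1 is wider than 16:10, so it spans the full width.
The master is 8808 / 2.760 ≈ 3191.30 px tall.
Leftover height: 5505 − 3191.30 = 2313.70 px → 1156.85 each side.

1157 px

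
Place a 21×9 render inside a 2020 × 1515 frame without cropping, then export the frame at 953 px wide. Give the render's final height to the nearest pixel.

Fitted into 2020×1515, the render spans the width; its height is 2020 × 9/21 ≈ 865.71 px.
Resizing to 953 px wide multiplies everything by 0.4718: 865.71 → 408.43 px.

408 px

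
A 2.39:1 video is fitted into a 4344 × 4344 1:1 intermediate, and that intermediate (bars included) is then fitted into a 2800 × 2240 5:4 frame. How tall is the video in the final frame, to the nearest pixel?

937 px

First fit — 2.39:1 into 4344×4344 spans the width: 4344.00 × 1817.57.
1:1 in 2800×2240: fills the height, so the intermediate becomes 2240.00 × 2240.00 — a scale of ×0.5157.
So the video's height is 1817.57 × 0.5157 ≈ 937.24.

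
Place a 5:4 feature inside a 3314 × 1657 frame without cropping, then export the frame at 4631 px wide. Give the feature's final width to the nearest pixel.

2894 px

At 3314×1657 the feature is height-limited, so width = 1657 × 5/4 ≈ 2071.25 px.
Scaling 3314 → 4631 is ×1.3974, so the width becomes 2071.25 × 1.3974 ≈ 2894.38 px.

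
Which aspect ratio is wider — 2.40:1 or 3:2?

2.40:1

2.4 and 3:2 = 1.5; 2.4 > 1.5.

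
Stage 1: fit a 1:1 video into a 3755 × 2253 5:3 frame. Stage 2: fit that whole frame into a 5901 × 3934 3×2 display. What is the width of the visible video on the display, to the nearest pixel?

1:1 in 3755×2253: fills the height, so the video is 2253.00 × 2253.00.
Second fit — the 5:3 canvas into 5901×3934 spans the width: 5901.00 × 3540.60 (×1.5715 from 3755×2253).
The video scales with it: width 2253.00 × 1.5715 ≈ 3540.60.

3541 px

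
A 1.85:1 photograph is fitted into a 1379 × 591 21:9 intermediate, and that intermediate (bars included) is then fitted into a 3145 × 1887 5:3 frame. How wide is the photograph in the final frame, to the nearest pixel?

Inside the 1379×591 canvas the photograph is height-limited at 1093.35 × 591.00.
Second fit — the 21:9 canvas into 3145×1887 spans the width: 3145.00 × 1347.86 (×2.2806 from 1379×591).
Applying the same ×2.2806: 1093.35 → 2493.54.

2494 px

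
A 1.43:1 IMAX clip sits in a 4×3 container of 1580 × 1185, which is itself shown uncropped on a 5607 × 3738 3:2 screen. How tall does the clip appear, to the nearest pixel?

3485 px

Inside the 1580×1185 canvas the clip is width-limited at 1580.00 × 1104.90.
The 4×3 canvas is height-limited in 5607×3738, giving 4984.00 × 3738.00; scale factor 3.1544.
The clip scales with it: height 1104.90 × 3.1544 ≈ 3485.31.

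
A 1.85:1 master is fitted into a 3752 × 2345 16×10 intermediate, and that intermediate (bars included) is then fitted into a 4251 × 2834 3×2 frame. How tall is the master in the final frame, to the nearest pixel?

First fit — 1.85:1 into 3752×2345 spans the width: 3752.00 × 2028.11.
16×10 in 4251×2834: fills the width, so the intermediate becomes 4251.00 × 2656.88 — a scale of ×1.1330.
So the master's height is 2028.11 × 1.1330 ≈ 2297.84.

2298 px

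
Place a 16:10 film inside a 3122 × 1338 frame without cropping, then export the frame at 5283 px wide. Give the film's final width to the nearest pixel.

Fitted into 3122×1338, the film spans the height; its width is 1338 × 16/10 ≈ 2140.80 px.
Scaling 3122 → 5283 is ×1.6922, so the width becomes 2140.80 × 1.6922 ≈ 3622.63 px.

3623 px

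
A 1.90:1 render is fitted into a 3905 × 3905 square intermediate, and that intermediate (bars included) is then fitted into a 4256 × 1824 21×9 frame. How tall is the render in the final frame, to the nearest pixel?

960 px

1.90:1 in 3905×3905: fills the width, so the render is 3905.00 × 2055.26.
Second fit — the square canvas into 4256×1824 spans the height: 1824.00 × 1824.00 (×0.4671 from 3905×3905).
So the render's height is 2055.26 × 0.4671 ≈ 960.00.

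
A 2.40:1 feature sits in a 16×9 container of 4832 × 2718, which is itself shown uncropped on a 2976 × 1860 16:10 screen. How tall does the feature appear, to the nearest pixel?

1240 px

First fit — 2.40:1 into 4832×2718 spans the width: 4832.00 × 2013.33.
Second fit — the 16×9 canvas into 2976×1860 spans the width: 2976.00 × 1674.00 (×0.6159 from 4832×2718).
The feature scales with it: height 2013.33 × 0.6159 ≈ 1240.00.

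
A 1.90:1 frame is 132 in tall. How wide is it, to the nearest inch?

251 in

At 1.90:1, 132 × 1.900 ≈ 250.80.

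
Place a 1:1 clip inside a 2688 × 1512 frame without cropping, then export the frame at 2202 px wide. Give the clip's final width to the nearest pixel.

1239 px

Fitted into 2688×1512, the clip spans the height; its width is 1512 × 1/1 ≈ 1512.00 px.
Scaling 2688 → 2202 is ×0.8192, so the width becomes 1512.00 × 0.8192 ≈ 1238.62 px.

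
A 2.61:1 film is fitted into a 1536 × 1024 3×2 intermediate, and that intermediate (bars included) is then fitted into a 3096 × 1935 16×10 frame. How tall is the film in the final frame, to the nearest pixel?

2.61:1 in 1536×1024: fills the width, so the film is 1536.00 × 588.51.
3×2 in 3096×1935: fills the height, so the intermediate becomes 2902.50 × 1935.00 — a scale of ×1.8896.
The film scales with it: height 588.51 × 1.8896 ≈ 1112.07.

1112 px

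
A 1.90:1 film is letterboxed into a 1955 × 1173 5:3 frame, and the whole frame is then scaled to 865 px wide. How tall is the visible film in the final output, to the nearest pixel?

Fitted into 1955×1173, the film spans the width; its height is 1955 / 1.900 ≈ 1028.95 px.
The frame scales by 865/1955 = 0.4425; 1028.95 × 0.4425 ≈ 455.26 px.

455 px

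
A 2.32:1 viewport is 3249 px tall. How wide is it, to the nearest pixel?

7538 px

Width = 3249 × 2.320 = 7537.68.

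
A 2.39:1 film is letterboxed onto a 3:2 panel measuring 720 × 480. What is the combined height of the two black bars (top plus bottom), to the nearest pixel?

2.39:1 (2.390) > 3:2 (1.500), so the film fills the width.
The film is 720 / 2.390 ≈ 301.26 px tall.
480 − 301.26 = 178.74 px of bars.

179 px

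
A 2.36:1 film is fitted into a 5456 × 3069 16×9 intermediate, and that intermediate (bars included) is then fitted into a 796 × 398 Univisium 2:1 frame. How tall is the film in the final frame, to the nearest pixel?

First fit — 2.36:1 into 5456×3069 spans the width: 5456.00 × 2311.86.
Second fit — the 16×9 canvas into 796×398 spans the height: 707.56 × 398.00 (×0.1297 from 5456×3069).
So the film's height is 2311.86 × 0.1297 ≈ 299.81.

300 px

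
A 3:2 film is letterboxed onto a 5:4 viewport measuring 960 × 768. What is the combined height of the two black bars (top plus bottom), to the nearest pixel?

3:2 (1.500) > 5:4 (1.250), so the film fills the width.
The film is 960 × 2/3 ≈ 640.00 px tall.
Black = 768 − 640.00 = 128.00 px.

128 px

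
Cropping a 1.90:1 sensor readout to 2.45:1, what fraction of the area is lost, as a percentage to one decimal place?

22.4%

2.45:1 is wider than 1.90:1, so the crop keeps the full width and trims the height.
Area ratio = (1.900)/(2.450) = 77.55%; the remaining 22.45% is cropped out.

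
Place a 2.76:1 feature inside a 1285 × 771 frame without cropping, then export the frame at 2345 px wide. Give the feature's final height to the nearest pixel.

850 px

In the 1285×771 frame the feature fills the width: height = 1285 / 2.760 ≈ 465.58 px.
The frame scales by 2345/1285 = 1.8249; 465.58 × 1.8249 ≈ 849.64 px.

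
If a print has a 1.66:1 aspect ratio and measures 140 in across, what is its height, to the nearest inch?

At 1.66:1, 140 / 1.660 ≈ 84.34.

84 in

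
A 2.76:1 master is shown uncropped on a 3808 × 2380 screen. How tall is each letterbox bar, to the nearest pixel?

2.76:1 is wider than 16:10, so it spans the full width.
Content height = 3808 / 2.760 ≈ 1379.71 px.
2380 − 1379.71 = 1000.29 px of bars (500.14 each).

500 px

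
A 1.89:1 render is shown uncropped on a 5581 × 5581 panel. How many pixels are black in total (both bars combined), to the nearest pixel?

Since 1.890 > 1.000, the render is width-limited.
Content height = 5581 / 1.890 ≈ 2952.9101 px.
5581 − 2952.9101 = 2628.0899 px of bars.
That's 2628.0899 × 5581 ≈ 14667370 black pixels.

14667370 pixels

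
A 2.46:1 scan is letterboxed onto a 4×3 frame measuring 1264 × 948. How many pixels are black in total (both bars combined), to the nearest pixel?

2.46:1 (2.460) > 4×3 (1.333), so the scan fills the width.
Content height = 1264 / 2.460 ≈ 513.8211 px.
Black = 948 − 513.8211 = 434.1789 px.
Bar area = 434.1789 × 1264 ≈ 548802 px.

548802 pixels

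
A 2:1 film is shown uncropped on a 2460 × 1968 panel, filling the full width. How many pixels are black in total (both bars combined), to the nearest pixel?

That makes the image 1230.0000 px tall (2460 × 1/2).
Black = 1968 − 1230.0000 = 738.0000 px.
Across the 2460-px span: 738.0000 × 2460 ≈ 1815480 px.

1815480 pixels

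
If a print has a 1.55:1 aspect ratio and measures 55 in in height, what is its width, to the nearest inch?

85 in

At 1.55:1, 55 × 1.550 ≈ 85.25.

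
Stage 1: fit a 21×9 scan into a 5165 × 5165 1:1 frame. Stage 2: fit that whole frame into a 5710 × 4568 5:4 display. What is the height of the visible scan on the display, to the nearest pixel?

Inside the 5165×5165 canvas the scan is width-limited at 5165.00 × 2213.57.
1:1 in 5710×4568: fills the height, so the intermediate becomes 4568.00 × 4568.00 — a scale of ×0.8844.
The scan scales with it: height 2213.57 × 0.8844 ≈ 1957.71.

1958 px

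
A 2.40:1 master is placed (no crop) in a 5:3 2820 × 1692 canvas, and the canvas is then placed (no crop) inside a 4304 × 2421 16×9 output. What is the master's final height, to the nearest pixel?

Inside the 2820×1692 canvas the master is width-limited at 2820.00 × 1175.00.
Second fit — the 5:3 canvas into 4304×2421 spans the height: 4035.00 × 2421.00 (×1.4309 from 2820×1692).
Applying the same ×1.4309: 1175.00 → 1681.25.

1681 px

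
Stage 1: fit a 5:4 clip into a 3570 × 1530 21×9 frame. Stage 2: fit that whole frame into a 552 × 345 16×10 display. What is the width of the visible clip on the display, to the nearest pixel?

Inside the 3570×1530 canvas the clip is height-limited at 1912.50 × 1530.00.
21×9 in 552×345: fills the width, so the intermediate becomes 552.00 × 236.57 — a scale of ×0.1546.
So the clip's width is 1912.50 × 0.1546 ≈ 295.71.

296 px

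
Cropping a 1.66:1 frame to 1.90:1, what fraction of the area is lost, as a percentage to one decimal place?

1.90:1 is wider than 1.66:1, so the crop keeps the full width and trims the height.
Area ratio = (1.660)/(1.900) = 87.37%; the remaining 12.63% is cropped out.

12.6%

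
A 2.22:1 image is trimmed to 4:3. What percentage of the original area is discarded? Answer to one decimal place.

The height stays; only width is cut (since 4:3 is narrower than 2.22:1).
(1.333)/(2.220) ≈ 0.601 of the area survives, leaving 39.94% discarded.

39.9%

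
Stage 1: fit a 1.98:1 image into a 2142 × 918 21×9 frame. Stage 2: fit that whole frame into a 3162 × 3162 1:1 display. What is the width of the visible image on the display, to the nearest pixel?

Inside the 2142×918 canvas the image is height-limited at 1817.64 × 918.00.
Second fit — the 21×9 canvas into 3162×3162 spans the width: 3162.00 × 1355.14 (×1.4762 from 2142×918).
Applying the same ×1.4762: 1817.64 → 2683.18.

2683 px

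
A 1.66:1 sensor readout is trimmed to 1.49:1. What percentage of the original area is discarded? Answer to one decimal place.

10.2%

The height stays; only width is cut (since 1.49:1 is narrower than 1.66:1).
(1.490)/(1.660) ≈ 0.898 of the area survives, leaving 10.24% discarded.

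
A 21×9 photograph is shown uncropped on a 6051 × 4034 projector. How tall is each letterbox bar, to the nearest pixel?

Since 2.333 > 1.500, the photograph is width-limited.
That makes the image 2593.29 px tall (6051 × 9/21).
Leftover height: 4034 − 2593.29 = 1440.71 px → 720.36 each side.

720 px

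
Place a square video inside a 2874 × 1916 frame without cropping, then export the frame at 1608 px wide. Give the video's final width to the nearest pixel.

Fitted into 2874×1916, the video spans the height; its width is 1916 × 1/1 ≈ 1916.00 px.
Scaling 2874 → 1608 is ×0.5595, so the width becomes 1916.00 × 0.5595 ≈ 1072.00 px.

1072 px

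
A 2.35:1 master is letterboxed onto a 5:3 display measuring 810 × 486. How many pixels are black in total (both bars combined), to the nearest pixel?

2.35:1 (2.350) > 5:3 (1.667), so the master fills the width.
Content height = 810 / 2.350 ≈ 344.6809 px.
Black = 486 − 344.6809 = 141.3191 px.
Bar area = 141.3191 × 810 ≈ 114469 px.

114469 pixels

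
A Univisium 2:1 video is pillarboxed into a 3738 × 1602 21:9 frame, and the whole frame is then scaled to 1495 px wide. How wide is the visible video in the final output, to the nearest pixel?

1281 px

In the 3738×1602 frame the video fills the height: width = 1602 × 2/1 ≈ 3204.00 px.
Resizing to 1495 px wide multiplies everything by 0.3999: 3204.00 → 1281.43 px.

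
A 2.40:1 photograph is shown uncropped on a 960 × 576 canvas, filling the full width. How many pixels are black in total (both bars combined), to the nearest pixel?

That makes the image 400.0000 px tall (960 / 2.400).
Black = 576 − 400.0000 = 176.0000 px.
Across the 960-px span: 176.0000 × 960 ≈ 168960 px.

168960 pixels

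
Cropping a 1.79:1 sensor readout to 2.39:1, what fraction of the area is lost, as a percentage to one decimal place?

Going from 1.79:1 to 2.39:1 means cutting height while keeping width.
Area ratio = (1.790)/(2.390) = 74.90%; the remaining 25.10% is cropped out.

25.1%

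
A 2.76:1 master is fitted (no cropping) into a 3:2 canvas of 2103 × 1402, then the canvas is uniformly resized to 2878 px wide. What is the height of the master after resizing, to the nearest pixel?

At 2103×1402 the master is width-limited, so height = 2103 / 2.760 ≈ 761.96 px.
Resizing to 2878 px wide multiplies everything by 1.3685: 761.96 → 1042.75 px.

1043 px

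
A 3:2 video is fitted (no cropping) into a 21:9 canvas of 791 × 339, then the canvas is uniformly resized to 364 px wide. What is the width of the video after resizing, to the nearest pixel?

234 px

At 791×339 the video is height-limited, so width = 339 × 3/2 ≈ 508.50 px.
Resizing to 364 px wide multiplies everything by 0.4602: 508.50 → 234.00 px.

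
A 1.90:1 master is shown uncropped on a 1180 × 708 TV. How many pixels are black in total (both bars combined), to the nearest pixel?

1.90:1 (1.900) > 5:3 (1.667), so the master fills the width.
That makes the image 621.0526 px tall (1180 / 1.900).
708 − 621.0526 = 86.9474 px of bars.
Bar area = 86.9474 × 1180 ≈ 102598 px.

102598 pixels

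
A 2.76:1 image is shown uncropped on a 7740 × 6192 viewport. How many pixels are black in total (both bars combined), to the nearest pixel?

26220428 pixels

2.76:1 is wider than 5:4, so it spans the full width.
Content height = 7740 / 2.760 ≈ 2804.3478 px.
Leftover height: 6192 − 2804.3478 = 3387.6522 px.
Bar area = 3387.6522 × 7740 ≈ 26220428 px.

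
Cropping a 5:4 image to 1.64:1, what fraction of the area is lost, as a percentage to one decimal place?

23.8%

1.64:1 is wider than 5:4, so the crop keeps the full width and trims the height.
(1.250)/(1.640) ≈ 0.762 of the area survives, leaving 23.78% discarded.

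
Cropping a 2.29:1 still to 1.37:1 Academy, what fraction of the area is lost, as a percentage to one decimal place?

40.2%

The height stays; only width is cut (since 1.37:1 Academy is narrower than 2.29:1).
Fraction kept = (1.370)/(2.290) ≈ 59.83%, so 40.17% is lost.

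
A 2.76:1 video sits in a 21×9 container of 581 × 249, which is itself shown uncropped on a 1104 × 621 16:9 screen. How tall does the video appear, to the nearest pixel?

400 px

First fit — 2.76:1 into 581×249 spans the width: 581.00 × 210.51.
The 21×9 canvas is width-limited in 1104×621, giving 1104.00 × 473.14; scale factor 1.9002.
Applying the same ×1.9002: 210.51 → 400.00.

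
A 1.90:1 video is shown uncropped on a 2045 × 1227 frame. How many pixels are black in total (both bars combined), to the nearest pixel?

Since 1.900 > 1.667, the video is width-limited.
Content height = 2045 / 1.900 ≈ 1076.3158 px.
Leftover height: 1227 − 1076.3158 = 150.6842 px.
Across the 2045-px span: 150.6842 × 2045 ≈ 308149 px.

308149 pixels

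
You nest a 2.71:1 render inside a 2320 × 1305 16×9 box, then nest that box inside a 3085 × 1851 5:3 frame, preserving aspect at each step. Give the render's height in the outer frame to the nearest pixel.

Inside the 2320×1305 canvas the render is width-limited at 2320.00 × 856.09.
The 16×9 canvas is width-limited in 3085×1851, giving 3085.00 × 1735.31; scale factor 1.3297.
The render scales with it: height 856.09 × 1.3297 ≈ 1138.38.

1138 px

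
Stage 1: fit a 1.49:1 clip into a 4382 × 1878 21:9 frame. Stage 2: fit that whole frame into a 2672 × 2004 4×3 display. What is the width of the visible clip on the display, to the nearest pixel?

1706 px

First fit — 1.49:1 into 4382×1878 spans the height: 2798.22 × 1878.00.
21:9 in 2672×2004: fills the width, so the intermediate becomes 2672.00 × 1145.14 — a scale of ×0.6098.
Applying the same ×0.6098: 2798.22 → 1706.26.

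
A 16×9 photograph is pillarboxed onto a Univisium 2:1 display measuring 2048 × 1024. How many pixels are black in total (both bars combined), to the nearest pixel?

16×9 is narrower than Univisium 2:1, so it spans the full height.
That makes the image 1820.4444 px wide (1024 × 16/9).
2048 − 1820.4444 = 227.5556 px of bars.
Across the 1024-px span: 227.5556 × 1024 ≈ 233017 px.

233017 pixels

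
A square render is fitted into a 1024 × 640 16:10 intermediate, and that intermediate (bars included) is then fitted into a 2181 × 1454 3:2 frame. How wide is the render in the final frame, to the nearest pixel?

Inside the 1024×640 canvas the render is height-limited at 640.00 × 640.00.
Second fit — the 16:10 canvas into 2181×1454 spans the width: 2181.00 × 1363.12 (×2.1299 from 1024×640).
Applying the same ×2.1299: 640.00 → 1363.12.

1363 px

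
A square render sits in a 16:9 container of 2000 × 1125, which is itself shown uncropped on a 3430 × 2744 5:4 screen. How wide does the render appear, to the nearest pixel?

1929 px

Inside the 2000×1125 canvas the render is height-limited at 1125.00 × 1125.00.
16:9 in 3430×2744: fills the width, so the intermediate becomes 3430.00 × 1929.38 — a scale of ×1.7150.
The render scales with it: width 1125.00 × 1.7150 ≈ 1929.38.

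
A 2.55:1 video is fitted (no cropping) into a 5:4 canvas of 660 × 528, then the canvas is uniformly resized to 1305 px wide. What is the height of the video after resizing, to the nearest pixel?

512 px

At 660×528 the video is width-limited, so height = 660 / 2.550 ≈ 258.82 px.
Scaling 660 → 1305 is ×1.9773, so the height becomes 258.82 × 1.9773 ≈ 511.76 px.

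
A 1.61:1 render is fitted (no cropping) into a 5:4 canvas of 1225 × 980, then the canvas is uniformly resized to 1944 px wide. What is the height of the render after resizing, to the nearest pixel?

1207 px

At 1225×980 the render is width-limited, so height = 1225 / 1.610 ≈ 760.87 px.
Scaling 1225 → 1944 is ×1.5869, so the height becomes 760.87 × 1.5869 ≈ 1207.45 px.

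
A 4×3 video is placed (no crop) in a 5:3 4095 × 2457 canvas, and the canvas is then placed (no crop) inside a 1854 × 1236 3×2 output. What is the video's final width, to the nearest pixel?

First fit — 4×3 into 4095×2457 spans the height: 3276.00 × 2457.00.
Second fit — the 5:3 canvas into 1854×1236 spans the width: 1854.00 × 1112.40 (×0.4527 from 4095×2457).
So the video's width is 3276.00 × 0.4527 ≈ 1483.20.

1483 px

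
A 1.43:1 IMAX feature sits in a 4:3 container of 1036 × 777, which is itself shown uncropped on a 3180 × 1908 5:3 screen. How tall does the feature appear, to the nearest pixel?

Inside the 1036×777 canvas the feature is width-limited at 1036.00 × 724.48.
Second fit — the 4:3 canvas into 3180×1908 spans the height: 2544.00 × 1908.00 (×2.4556 from 1036×777).
So the feature's height is 724.48 × 2.4556 ≈ 1779.02.

1779 px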